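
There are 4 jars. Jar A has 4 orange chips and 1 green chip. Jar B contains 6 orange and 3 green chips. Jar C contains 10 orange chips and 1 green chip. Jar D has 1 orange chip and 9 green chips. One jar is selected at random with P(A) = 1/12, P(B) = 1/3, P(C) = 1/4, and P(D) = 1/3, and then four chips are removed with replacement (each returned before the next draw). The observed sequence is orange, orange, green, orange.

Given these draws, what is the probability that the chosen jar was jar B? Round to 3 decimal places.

0.560

For each hypothesis, P(data | H) works out to: P(data | jar A) = (4/5)(4/5)(1/5)(4/5) = 0.1024; P(data | jar B) = (6/9)(6/9)(3/9)(6/9) = 0.098765; P(data | jar C) = (10/11)(10/11)(1/11)(10/11) = 0.068301; P(data | jar D) = (1/10)(1/10)(9/10)(1/10) = 0.0009.
Multiplying each by its prior: 1/12 · 0.1024 = 0.0085333, 1/3 · 0.098765 = 0.032922, 1/4 · 0.068301 = 0.017075, 1/3 · 0.0009 = 0.0003; summing to 0.05883.
Therefore the posterior P(jar B | data) = (0.032922) / (0.05883) = 0.5596.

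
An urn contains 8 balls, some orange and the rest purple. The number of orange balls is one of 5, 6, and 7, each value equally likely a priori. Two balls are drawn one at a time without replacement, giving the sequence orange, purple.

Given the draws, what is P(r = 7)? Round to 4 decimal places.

The likelihood of the observed sequence under each hypothesis: P(data | r = 5) = (5/8)(3/7) = 15/56; P(data | r = 6) = (6/8)(2/7) = 3/14; P(data | r = 7) = (7/8)(1/7) = 1/8.
The prior-weighted likelihoods are 1/3 · 15/56 = 5/56, 1/3 · 3/14 = 1/14, 1/3 · 1/8 = 1/24; these sum to 17/84.
Hence P(r = 7 | data) = (1/24) / (17/84) = 7/34.

0.2059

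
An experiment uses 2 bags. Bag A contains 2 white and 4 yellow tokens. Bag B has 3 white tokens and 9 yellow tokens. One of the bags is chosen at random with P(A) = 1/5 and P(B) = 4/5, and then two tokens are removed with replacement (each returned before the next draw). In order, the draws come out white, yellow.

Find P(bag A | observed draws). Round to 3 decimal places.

Under each hypothesis, the probability of the observed sequence is: P(data | bag A) = (2/6)(4/6) = 2/9; P(data | bag B) = (3/12)(9/12) = 3/16.
The prior-weighted likelihoods are 1/5 · 2/9 = 2/45, 4/5 · 3/16 = 3/20; summing to 7/36.
By Bayes' rule, P(bag A | data) = (2/45) / (7/36) = 8/35.

0.229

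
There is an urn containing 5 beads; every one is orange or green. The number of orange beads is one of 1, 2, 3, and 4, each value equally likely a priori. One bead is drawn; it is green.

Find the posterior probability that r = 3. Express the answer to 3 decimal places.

Compute the likelihood of this draw for each case: P(data | r = 1) = (4/5) = 4/5; P(data | r = 2) = (3/5) = 3/5; P(data | r = 3) = (2/5) = 2/5; P(data | r = 4) = (1/5) = 1/5.
Multiplying each by its prior: 1/4 · 4/5 = 1/5, 1/4 · 3/5 = 3/20, 1/4 · 2/5 = 1/10, 1/4 · 1/5 = 1/20; summing to 1/2.
Therefore the posterior P(r = 3 | data) = (1/10) / (1/2) = 1/5.

0.200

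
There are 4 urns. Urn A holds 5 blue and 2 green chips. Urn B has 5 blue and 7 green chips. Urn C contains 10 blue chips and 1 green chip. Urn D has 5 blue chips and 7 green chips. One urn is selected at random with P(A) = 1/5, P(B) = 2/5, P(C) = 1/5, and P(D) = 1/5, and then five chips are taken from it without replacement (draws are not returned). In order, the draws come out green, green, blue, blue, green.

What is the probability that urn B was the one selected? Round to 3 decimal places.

0.667

Under each hypothesis, the probability of the observed sequence is: P(data | urn A) = (2/7)(1/6)(5/5)(4/4)(0/3) = 0; P(data | urn B) = (7/12)(6/11)(5/10)(4/9)(5/8) = 35/792; P(data | urn C) = (1/11)(0/10) = 0; P(data | urn D) = (7/12)(6/11)(5/10)(4/9)(5/8) = 35/792.
Weighting by the prior gives 1/5 · 0 = 0, 2/5 · 35/792 = 7/396, 1/5 · 0 = 0, 1/5 · 35/792 = 7/792; these sum to 7/264.
Therefore the posterior P(urn B | data) = (7/396) / (7/264) = 2/3.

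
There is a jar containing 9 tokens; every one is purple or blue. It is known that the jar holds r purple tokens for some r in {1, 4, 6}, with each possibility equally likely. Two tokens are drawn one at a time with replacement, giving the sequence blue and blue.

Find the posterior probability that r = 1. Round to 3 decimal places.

0.653

For each hypothesis, P(data | H) works out to: P(data | r = 1) = (8/9)(8/9) = 64/81; P(data | r = 4) = (5/9)(5/9) = 25/81; P(data | r = 6) = (3/9)(3/9) = 1/9.
The prior-weighted likelihoods are 1/3 · 64/81 = 64/243, 1/3 · 25/81 = 25/243, 1/3 · 1/9 = 1/27; summing to 98/243.
By Bayes' rule, P(r = 1 | data) = (64/243) / (98/243) = 32/49.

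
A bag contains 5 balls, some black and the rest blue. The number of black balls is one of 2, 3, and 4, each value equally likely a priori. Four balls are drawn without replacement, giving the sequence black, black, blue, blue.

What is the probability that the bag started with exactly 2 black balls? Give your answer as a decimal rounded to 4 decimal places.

For each hypothesis, P(data | H) works out to: P(data | r = 2) = (2/5)(1/4)(3/3)(2/2) = 1/10; P(data | r = 3) = (3/5)(2/4)(2/3)(1/2) = 1/10; P(data | r = 4) = (4/5)(3/4)(1/3)(0/2) = 0.
Multiplying each by its prior: 1/3 · 1/10 = 1/30, 1/3 · 1/10 = 1/30, 1/3 · 0 = 0; summing to 1/15.
By Bayes' rule, P(r = 2 | data) = (1/30) / (1/15) = 1/2.

0.5000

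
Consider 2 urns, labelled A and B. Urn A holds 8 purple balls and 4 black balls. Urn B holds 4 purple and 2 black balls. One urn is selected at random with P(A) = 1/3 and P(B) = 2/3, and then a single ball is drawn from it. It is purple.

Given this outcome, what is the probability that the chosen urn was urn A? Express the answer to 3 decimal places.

For each hypothesis, P(data | H) works out to: P(data | urn A) = (8/12) = 2/3; P(data | urn B) = (4/6) = 2/3.
Multiplying each by its prior: 1/3 · 2/3 = 2/9, 2/3 · 2/3 = 4/9; with total 2/3.
Therefore the posterior P(urn A | data) = (2/9) / (2/3) = 1/3.

0.333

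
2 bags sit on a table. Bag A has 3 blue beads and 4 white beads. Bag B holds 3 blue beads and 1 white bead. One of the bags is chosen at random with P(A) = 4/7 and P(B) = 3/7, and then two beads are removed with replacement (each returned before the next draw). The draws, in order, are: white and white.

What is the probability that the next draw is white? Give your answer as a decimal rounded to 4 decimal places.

For each hypothesis, P(data | H) works out to: P(data | bag A) = (4/7)(4/7) = 0.32653; P(data | bag B) = (1/4)(1/4) = 0.0625.
Multiplying each by its prior: 4/7 · 0.32653 = 0.18659, 3/7 · 0.0625 = 0.026786; these sum to 0.21337.
Dividing through by the total gives posterior P(bag A | data) = 0.87447, P(bag B | data) = 0.12553.
So P(white next | data) = Σ P(white next | H) P(H | data) = (4/7)(0.87447) + (1/4)(0.12553) = 0.53108.

0.5311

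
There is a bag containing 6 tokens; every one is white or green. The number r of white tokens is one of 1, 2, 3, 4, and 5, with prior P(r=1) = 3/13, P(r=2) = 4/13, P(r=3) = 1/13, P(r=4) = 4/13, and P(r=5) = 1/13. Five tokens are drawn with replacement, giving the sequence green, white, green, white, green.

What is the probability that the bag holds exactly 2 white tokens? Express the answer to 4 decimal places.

0.4699

The likelihood of the observed sequence under each hypothesis: P(data | r = 1) = (5/6)(1/6)(5/6)(1/6)(5/6) = 0.016075; P(data | r = 2) = (4/6)(2/6)(4/6)(2/6)(4/6) = 0.032922; P(data | r = 3) = (3/6)(3/6)(3/6)(3/6)(3/6) = 0.03125; P(data | r = 4) = (2/6)(4/6)(2/6)(4/6)(2/6) = 0.016461; P(data | r = 5) = (1/6)(5/6)(1/6)(5/6)(1/6) = 0.003215.
The prior-weighted likelihoods are 3/13 · 0.016075 = 0.0037096, 4/13 · 0.032922 = 0.01013, 1/13 · 0.03125 = 0.0024038, 4/13 · 0.016461 = 0.0050649, 1/13 · 0.003215 = 0.00024731; with total 0.021555.
So P(r = 2 | data) = (0.01013) / (0.021555) = 0.46994.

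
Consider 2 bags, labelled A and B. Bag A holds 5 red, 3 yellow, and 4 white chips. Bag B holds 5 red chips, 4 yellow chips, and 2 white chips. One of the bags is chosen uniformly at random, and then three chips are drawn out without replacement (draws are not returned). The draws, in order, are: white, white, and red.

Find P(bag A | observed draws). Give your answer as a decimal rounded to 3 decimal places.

Compute the likelihood of the observed sequence for each case: P(data | bag A) = (4/12)(3/11)(5/10) = 1/22; P(data | bag B) = (2/11)(1/10)(5/9) = 1/99.
The prior-weighted likelihoods are 1/2 · 1/22 = 1/44, 1/2 · 1/99 = 1/198; summing to 1/36.
Hence P(bag A | data) = (1/44) / (1/36) = 9/11.

0.818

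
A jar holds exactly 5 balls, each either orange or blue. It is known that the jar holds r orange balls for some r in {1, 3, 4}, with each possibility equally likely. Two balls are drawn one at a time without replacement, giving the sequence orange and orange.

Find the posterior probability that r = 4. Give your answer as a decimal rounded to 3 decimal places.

0.667

The likelihood of the observed sequence under each hypothesis: P(data | r = 1) = (1/5)(0/4) = 0; P(data | r = 3) = (3/5)(2/4) = 3/10; P(data | r = 4) = (4/5)(3/4) = 3/5.
Multiplying each by its prior: 1/3 · 0 = 0, 1/3 · 3/10 = 1/10, 1/3 · 3/5 = 1/5; these sum to 3/10.
Therefore the posterior P(r = 4 | data) = (1/5) / (3/10) = 2/3.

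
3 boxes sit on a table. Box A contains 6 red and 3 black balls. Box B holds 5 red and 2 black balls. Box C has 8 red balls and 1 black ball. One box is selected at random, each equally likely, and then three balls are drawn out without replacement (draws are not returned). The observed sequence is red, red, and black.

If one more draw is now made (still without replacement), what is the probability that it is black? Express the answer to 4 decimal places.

0.2231

Under each hypothesis, the probability of the observed sequence is: P(data | box A) = (6/9)(5/8)(3/7) = 5/28; P(data | box B) = (5/7)(4/6)(2/5) = 4/21; P(data | box C) = (8/9)(7/8)(1/7) = 1/9.
Multiplying each by its prior: 1/3 · 5/28 = 5/84, 1/3 · 4/21 = 4/63, 1/3 · 1/9 = 1/27; with total 121/756.
Normalising, the posterior is P(box A | data) = 45/121, P(box B | data) = 48/121, P(box C | data) = 28/121.
So P(black next | data) = Σ P(black next | H) P(H | data) = (1/3)(45/121) + (1/4)(48/121) + (0)(28/121) = 27/121.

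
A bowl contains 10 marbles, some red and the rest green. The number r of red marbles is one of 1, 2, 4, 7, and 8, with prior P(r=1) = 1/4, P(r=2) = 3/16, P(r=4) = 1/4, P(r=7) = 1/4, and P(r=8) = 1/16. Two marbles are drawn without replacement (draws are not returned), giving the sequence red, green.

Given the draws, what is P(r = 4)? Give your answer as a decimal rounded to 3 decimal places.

0.343

Under each hypothesis, the probability of the observed sequence is: P(data | r = 1) = (1/10)(9/9) = 1/10; P(data | r = 2) = (2/10)(8/9) = 8/45; P(data | r = 4) = (4/10)(6/9) = 4/15; P(data | r = 7) = (7/10)(3/9) = 7/30; P(data | r = 8) = (8/10)(2/9) = 8/45.
Weighting by the prior gives 1/4 · 1/10 = 1/40, 3/16 · 8/45 = 1/30, 1/4 · 4/15 = 1/15, 1/4 · 7/30 = 7/120, 1/16 · 8/45 = 1/90; summing to 7/36.
Hence P(r = 4 | data) = (1/15) / (7/36) = 12/35.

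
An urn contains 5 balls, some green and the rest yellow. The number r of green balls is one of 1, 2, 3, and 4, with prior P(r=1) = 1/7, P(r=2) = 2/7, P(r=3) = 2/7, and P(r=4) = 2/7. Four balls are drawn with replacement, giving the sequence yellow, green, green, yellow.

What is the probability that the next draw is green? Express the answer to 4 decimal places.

0.5250

For each hypothesis, P(data | H) works out to: P(data | r = 1) = (4/5)(1/5)(1/5)(4/5) = 0.0256; P(data | r = 2) = (3/5)(2/5)(2/5)(3/5) = 0.0576; P(data | r = 3) = (2/5)(3/5)(3/5)(2/5) = 0.0576; P(data | r = 4) = (1/5)(4/5)(4/5)(1/5) = 0.0256.
The prior-weighted likelihoods are 1/7 · 0.0256 = 0.0036571, 2/7 · 0.0576 = 0.016457, 2/7 · 0.0576 = 0.016457, 2/7 · 0.0256 = 0.0073143; summing to 0.043886.
Dividing through by the total gives posterior P(r = 1 | data) = 0.083333, P(r = 2 | data) = 0.375, P(r = 3 | data) = 0.375, P(r = 4 | data) = 0.16667.
Averaging over the posterior, P(green next | data) = (1/5)(0.083333) + (2/5)(0.375) + (3/5)(0.375) + (4/5)(0.16667) = 0.525.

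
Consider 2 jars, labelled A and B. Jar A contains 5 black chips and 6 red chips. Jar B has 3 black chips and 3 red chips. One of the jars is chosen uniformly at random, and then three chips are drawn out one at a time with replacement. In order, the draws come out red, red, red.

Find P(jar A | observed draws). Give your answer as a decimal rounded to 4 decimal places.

0.5649

Compute the likelihood of the observed sequence for each case: P(data | jar A) = (6/11)(6/11)(6/11) = 0.16228; P(data | jar B) = (3/6)(3/6)(3/6) = 0.125.
Weighting by the prior gives 1/2 · 0.16228 = 0.081142, 1/2 · 0.125 = 0.0625; with total 0.14364.
Therefore the posterior P(jar A | data) = (0.081142) / (0.14364) = 0.56489.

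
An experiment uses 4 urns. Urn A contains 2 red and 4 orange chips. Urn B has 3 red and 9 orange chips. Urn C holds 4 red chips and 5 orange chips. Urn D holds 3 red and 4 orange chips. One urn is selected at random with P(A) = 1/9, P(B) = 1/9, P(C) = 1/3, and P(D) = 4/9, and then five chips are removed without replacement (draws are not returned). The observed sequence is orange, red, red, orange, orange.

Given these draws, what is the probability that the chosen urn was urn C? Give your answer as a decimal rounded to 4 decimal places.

Under each hypothesis, the probability of the observed sequence is: P(data | urn A) = (4/6)(2/5)(1/4)(3/3)(2/2) = 0.066667; P(data | urn B) = (9/12)(3/11)(2/10)(8/9)(7/8) = 0.031818; P(data | urn C) = (5/9)(4/8)(3/7)(4/6)(3/5) = 0.047619; P(data | urn D) = (4/7)(3/6)(2/5)(3/4)(2/3) = 0.057143.
The prior-weighted likelihoods are 1/9 · 0.066667 = 0.0074074, 1/9 · 0.031818 = 0.0035354, 1/3 · 0.047619 = 0.015873, 4/9 · 0.057143 = 0.025397; summing to 0.052213.
Therefore the posterior P(urn C | data) = (0.015873) / (0.052213) = 0.30401.

0.3040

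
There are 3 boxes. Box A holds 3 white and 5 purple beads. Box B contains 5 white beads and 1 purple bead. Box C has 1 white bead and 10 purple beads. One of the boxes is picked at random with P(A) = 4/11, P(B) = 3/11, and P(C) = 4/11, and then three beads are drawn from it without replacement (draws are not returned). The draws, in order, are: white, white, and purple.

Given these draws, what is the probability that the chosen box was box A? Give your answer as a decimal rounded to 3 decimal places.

0.417

The likelihood of the observed sequence under each hypothesis: P(data | box A) = (3/8)(2/7)(5/6) = 5/56; P(data | box B) = (5/6)(4/5)(1/4) = 1/6; P(data | box C) = (1/11)(0/10) = 0.
Weighting by the prior gives 4/11 · 5/56 = 5/154, 3/11 · 1/6 = 1/22, 4/11 · 0 = 0; these sum to 6/77.
Hence P(box A | data) = (5/154) / (6/77) = 5/12.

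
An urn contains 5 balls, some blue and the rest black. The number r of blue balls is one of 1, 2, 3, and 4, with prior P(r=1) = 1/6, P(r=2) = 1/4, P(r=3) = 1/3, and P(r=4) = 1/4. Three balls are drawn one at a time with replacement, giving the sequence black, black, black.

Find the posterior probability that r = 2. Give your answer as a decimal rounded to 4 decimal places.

0.3320

Compute the likelihood of the observed sequence for each case: P(data | r = 1) = (4/5)(4/5)(4/5) = 64/125; P(data | r = 2) = (3/5)(3/5)(3/5) = 27/125; P(data | r = 3) = (2/5)(2/5)(2/5) = 8/125; P(data | r = 4) = (1/5)(1/5)(1/5) = 1/125.
Multiplying each by its prior: 1/6 · 64/125 = 32/375, 1/4 · 27/125 = 27/500, 1/3 · 8/125 = 8/375, 1/4 · 1/125 = 1/500; with total 61/375.
So P(r = 2 | data) = (27/500) / (61/375) = 81/244.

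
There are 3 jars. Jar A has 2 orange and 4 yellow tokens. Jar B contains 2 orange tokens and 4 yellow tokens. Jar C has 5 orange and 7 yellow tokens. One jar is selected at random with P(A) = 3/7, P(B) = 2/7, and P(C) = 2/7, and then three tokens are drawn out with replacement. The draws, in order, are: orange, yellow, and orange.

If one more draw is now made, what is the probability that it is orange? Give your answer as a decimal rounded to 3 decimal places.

0.363

Compute the likelihood of the observed sequence for each case: P(data | jar A) = (2/6)(4/6)(2/6) = 0.074074; P(data | jar B) = (2/6)(4/6)(2/6) = 0.074074; P(data | jar C) = (5/12)(7/12)(5/12) = 0.10127.
Weighting by the prior gives 3/7 · 0.074074 = 0.031746, 2/7 · 0.074074 = 0.021164, 2/7 · 0.10127 = 0.028935; these sum to 0.081845.
Normalising, the posterior is P(jar A | data) = 0.38788, P(jar B | data) = 0.25859, P(jar C | data) = 0.35354.
The predictive probability is P(orange next | data) = (1/3)(0.38788) + (1/3)(0.25859) + (5/12)(0.35354) = 0.36279.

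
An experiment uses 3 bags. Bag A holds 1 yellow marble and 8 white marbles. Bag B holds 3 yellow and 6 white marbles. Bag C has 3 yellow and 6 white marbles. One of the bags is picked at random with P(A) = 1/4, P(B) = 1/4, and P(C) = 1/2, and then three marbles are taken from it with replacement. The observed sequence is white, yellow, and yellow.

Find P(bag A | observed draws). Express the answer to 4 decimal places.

0.0471

Compute the likelihood of the observed sequence for each case: P(data | bag A) = (8/9)(1/9)(1/9) = 0.010974; P(data | bag B) = (6/9)(3/9)(3/9) = 0.074074; P(data | bag C) = (6/9)(3/9)(3/9) = 0.074074.
Multiplying each by its prior: 1/4 · 0.010974 = 0.0027435, 1/4 · 0.074074 = 0.018519, 1/2 · 0.074074 = 0.037037; these sum to 0.058299.
So P(bag A | data) = (0.0027435) / (0.058299) = 0.047059.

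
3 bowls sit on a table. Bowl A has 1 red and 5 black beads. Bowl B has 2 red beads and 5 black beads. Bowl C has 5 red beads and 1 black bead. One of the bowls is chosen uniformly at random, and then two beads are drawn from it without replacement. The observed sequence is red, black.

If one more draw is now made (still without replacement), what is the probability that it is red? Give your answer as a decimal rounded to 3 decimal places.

Compute the likelihood of the observed sequence for each case: P(data | bowl A) = (1/6)(5/5) = 1/6; P(data | bowl B) = (2/7)(5/6) = 5/21; P(data | bowl C) = (5/6)(1/5) = 1/6.
Multiplying each by its prior: 1/3 · 1/6 = 1/18, 1/3 · 5/21 = 5/63, 1/3 · 1/6 = 1/18; with total 4/21.
Normalising, the posterior is P(bowl A | data) = 7/24, P(bowl B | data) = 5/12, P(bowl C | data) = 7/24.
The predictive probability is P(red next | data) = (0)(7/24) + (1/5)(5/12) + (1)(7/24) = 3/8.

0.375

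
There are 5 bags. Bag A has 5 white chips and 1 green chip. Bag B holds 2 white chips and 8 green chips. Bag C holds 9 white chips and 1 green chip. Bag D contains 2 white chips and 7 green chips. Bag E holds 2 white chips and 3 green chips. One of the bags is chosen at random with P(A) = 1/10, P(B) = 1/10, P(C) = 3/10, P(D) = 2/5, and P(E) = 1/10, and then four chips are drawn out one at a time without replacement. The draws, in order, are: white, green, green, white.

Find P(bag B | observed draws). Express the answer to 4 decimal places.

0.0952

The likelihood of the observed sequence under each hypothesis: P(data | bag A) = (5/6)(1/5)(0/4) = 0; P(data | bag B) = (2/10)(8/9)(7/8)(1/7) = 1/45; P(data | bag C) = (9/10)(1/9)(0/8) = 0; P(data | bag D) = (2/9)(7/8)(6/7)(1/6) = 1/36; P(data | bag E) = (2/5)(3/4)(2/3)(1/2) = 1/10.
The prior-weighted likelihoods are 1/10 · 0 = 0, 1/10 · 1/45 = 1/450, 3/10 · 0 = 0, 2/5 · 1/36 = 1/90, 1/10 · 1/10 = 1/100; these sum to 7/300.
By Bayes' rule, P(bag B | data) = (1/450) / (7/300) = 2/21.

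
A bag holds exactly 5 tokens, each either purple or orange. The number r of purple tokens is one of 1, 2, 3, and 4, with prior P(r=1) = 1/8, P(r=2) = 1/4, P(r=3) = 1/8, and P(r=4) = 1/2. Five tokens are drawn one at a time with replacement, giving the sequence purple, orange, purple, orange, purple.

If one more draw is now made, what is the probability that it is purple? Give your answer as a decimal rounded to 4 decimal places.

0.6305

Compute the likelihood of the observed sequence for each case: P(data | r = 1) = (1/5)(4/5)(1/5)(4/5)(1/5) = 0.00512; P(data | r = 2) = (2/5)(3/5)(2/5)(3/5)(2/5) = 0.02304; P(data | r = 3) = (3/5)(2/5)(3/5)(2/5)(3/5) = 0.03456; P(data | r = 4) = (4/5)(1/5)(4/5)(1/5)(4/5) = 0.02048.
The prior-weighted likelihoods are 1/8 · 0.00512 = 0.00064, 1/4 · 0.02304 = 0.00576, 1/8 · 0.03456 = 0.00432, 1/2 · 0.02048 = 0.01024; these sum to 0.02096.
The posterior is then P(r = 1 | data) = 0.030534, P(r = 2 | data) = 0.27481, P(r = 3 | data) = 0.20611, P(r = 4 | data) = 0.48855.
The predictive probability is P(purple next | data) = (1/5)(0.030534) + (2/5)(0.27481) + (3/5)(0.20611) + (4/5)(0.48855) = 0.63053.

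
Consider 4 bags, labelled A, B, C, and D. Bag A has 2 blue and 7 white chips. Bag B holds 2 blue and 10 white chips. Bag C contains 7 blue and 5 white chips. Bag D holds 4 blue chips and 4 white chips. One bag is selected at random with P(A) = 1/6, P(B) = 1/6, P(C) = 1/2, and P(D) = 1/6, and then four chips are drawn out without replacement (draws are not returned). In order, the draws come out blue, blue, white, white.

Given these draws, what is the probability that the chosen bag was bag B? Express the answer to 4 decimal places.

For each hypothesis, P(data | H) works out to: P(data | bag A) = (2/9)(1/8)(7/7)(6/6) = 0.027778; P(data | bag B) = (2/12)(1/11)(10/10)(9/9) = 0.015152; P(data | bag C) = (7/12)(6/11)(5/10)(4/9) = 0.070707; P(data | bag D) = (4/8)(3/7)(4/6)(3/5) = 0.085714.
The prior-weighted likelihoods are 1/6 · 0.027778 = 0.0046296, 1/6 · 0.015152 = 0.0025253, 1/2 · 0.070707 = 0.035354, 1/6 · 0.085714 = 0.014286; with total 0.056794.
Hence P(bag B | data) = (0.0025253) / (0.056794) = 0.044463.

0.0445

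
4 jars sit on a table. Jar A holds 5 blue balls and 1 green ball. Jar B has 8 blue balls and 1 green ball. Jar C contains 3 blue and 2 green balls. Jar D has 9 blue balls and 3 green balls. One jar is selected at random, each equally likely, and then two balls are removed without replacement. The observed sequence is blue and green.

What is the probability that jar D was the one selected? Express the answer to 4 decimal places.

For each hypothesis, P(data | H) works out to: P(data | jar A) = (5/6)(1/5) = 0.16667; P(data | jar B) = (8/9)(1/8) = 0.11111; P(data | jar C) = (3/5)(2/4) = 0.3; P(data | jar D) = (9/12)(3/11) = 0.20455.
Multiplying each by its prior: 1/4 · 0.16667 = 0.041667, 1/4 · 0.11111 = 0.027778, 1/4 · 0.3 = 0.075, 1/4 · 0.20455 = 0.051136; with total 0.19558.
So P(jar D | data) = (0.051136) / (0.19558) = 0.26146.

0.2615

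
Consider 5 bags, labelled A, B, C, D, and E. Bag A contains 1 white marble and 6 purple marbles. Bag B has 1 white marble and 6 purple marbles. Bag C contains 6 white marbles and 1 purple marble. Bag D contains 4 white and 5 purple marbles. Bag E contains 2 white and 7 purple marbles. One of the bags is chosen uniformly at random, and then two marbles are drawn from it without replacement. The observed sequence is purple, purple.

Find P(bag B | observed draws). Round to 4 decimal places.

The likelihood of the observed sequence under each hypothesis: P(data | bag A) = (6/7)(5/6) = 0.71429; P(data | bag B) = (6/7)(5/6) = 0.71429; P(data | bag C) = (1/7)(0/6) = 0; P(data | bag D) = (5/9)(4/8) = 0.27778; P(data | bag E) = (7/9)(6/8) = 0.58333.
Multiplying each by its prior: 1/5 · 0.71429 = 0.14286, 1/5 · 0.71429 = 0.14286, 1/5 · 0 = 0, 1/5 · 0.27778 = 0.055556, 1/5 · 0.58333 = 0.11667; these sum to 0.45794.
Hence P(bag B | data) = (0.14286) / (0.45794) = 0.31196.

0.3120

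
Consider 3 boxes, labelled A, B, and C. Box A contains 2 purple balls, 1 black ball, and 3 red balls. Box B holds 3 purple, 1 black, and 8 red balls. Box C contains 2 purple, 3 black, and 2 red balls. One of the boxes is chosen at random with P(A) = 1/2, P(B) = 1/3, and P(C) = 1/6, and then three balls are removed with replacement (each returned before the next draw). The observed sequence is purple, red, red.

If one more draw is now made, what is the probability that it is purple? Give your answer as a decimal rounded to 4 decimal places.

Under each hypothesis, the probability of the observed sequence is: P(data | box A) = (2/6)(3/6)(3/6) = 0.083333; P(data | box B) = (3/12)(8/12)(8/12) = 0.11111; P(data | box C) = (2/7)(2/7)(2/7) = 0.023324.
The prior-weighted likelihoods are 1/2 · 0.083333 = 0.041667, 1/3 · 0.11111 = 0.037037, 1/6 · 0.023324 = 0.0038873; with total 0.082591.
The posterior is then P(box A | data) = 0.50449, P(box B | data) = 0.44844, P(box C | data) = 0.047067.
So P(purple next | data) = Σ P(purple next | H) P(H | data) = (1/3)(0.50449) + (1/4)(0.44844) + (2/7)(0.047067) = 0.29372.

0.2937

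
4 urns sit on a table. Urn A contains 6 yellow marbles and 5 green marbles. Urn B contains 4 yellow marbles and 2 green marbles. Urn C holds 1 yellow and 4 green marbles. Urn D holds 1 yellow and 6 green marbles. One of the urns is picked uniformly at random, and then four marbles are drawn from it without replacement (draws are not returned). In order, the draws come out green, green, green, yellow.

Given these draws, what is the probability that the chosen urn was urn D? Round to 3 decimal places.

0.368

Under each hypothesis, the probability of the observed sequence is: P(data | urn A) = (5/11)(4/10)(3/9)(6/8) = 0.045455; P(data | urn B) = (2/6)(1/5)(0/4) = 0; P(data | urn C) = (4/5)(3/4)(2/3)(1/2) = 0.2; P(data | urn D) = (6/7)(5/6)(4/5)(1/4) = 0.14286.
The prior-weighted likelihoods are 1/4 · 0.045455 = 0.011364, 1/4 · 0 = 0, 1/4 · 0.2 = 0.05, 1/4 · 0.14286 = 0.035714; with total 0.097078.
Hence P(urn D | data) = (0.035714) / (0.097078) = 0.36789.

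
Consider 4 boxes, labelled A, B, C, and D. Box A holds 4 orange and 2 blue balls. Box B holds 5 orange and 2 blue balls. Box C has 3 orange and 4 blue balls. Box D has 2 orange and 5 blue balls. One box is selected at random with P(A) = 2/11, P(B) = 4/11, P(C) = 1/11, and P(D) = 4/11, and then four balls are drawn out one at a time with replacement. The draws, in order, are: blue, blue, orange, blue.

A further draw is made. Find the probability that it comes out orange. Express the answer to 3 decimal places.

The likelihood of the observed sequence under each hypothesis: P(data | box A) = (2/6)(2/6)(4/6)(2/6) = 0.024691; P(data | box B) = (2/7)(2/7)(5/7)(2/7) = 0.01666; P(data | box C) = (4/7)(4/7)(3/7)(4/7) = 0.079967; P(data | box D) = (5/7)(5/7)(2/7)(5/7) = 0.10412.
Weighting by the prior gives 2/11 · 0.024691 = 0.0044893, 4/11 · 0.01666 = 0.0060581, 1/11 · 0.079967 = 0.0072697, 4/11 · 0.10412 = 0.037863; these sum to 0.05568.
Normalising, the posterior is P(box A | data) = 0.080627, P(box B | data) = 0.1088, P(box C | data) = 0.13056, P(box D | data) = 0.68001.
Averaging over the posterior, P(orange next | data) = (2/3)(0.080627) + (5/7)(0.1088) + (3/7)(0.13056) + (2/7)(0.68001) = 0.38171.

0.382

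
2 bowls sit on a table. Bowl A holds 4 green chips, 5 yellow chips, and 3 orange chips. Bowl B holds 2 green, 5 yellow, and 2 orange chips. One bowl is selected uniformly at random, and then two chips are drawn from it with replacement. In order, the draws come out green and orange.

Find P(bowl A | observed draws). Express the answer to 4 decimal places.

Under each hypothesis, the probability of the observed sequence is: P(data | bowl A) = (4/12)(3/12) = 1/12; P(data | bowl B) = (2/9)(2/9) = 4/81.
Weighting by the prior gives 1/2 · 1/12 = 1/24, 1/2 · 4/81 = 2/81; with total 43/648.
Therefore the posterior P(bowl A | data) = (1/24) / (43/648) = 27/43.

0.6279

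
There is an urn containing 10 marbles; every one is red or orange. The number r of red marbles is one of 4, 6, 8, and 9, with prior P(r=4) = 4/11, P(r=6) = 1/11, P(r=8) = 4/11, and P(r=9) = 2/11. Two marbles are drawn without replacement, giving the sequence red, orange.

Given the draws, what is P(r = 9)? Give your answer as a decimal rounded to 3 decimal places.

Compute the likelihood of the observed sequence for each case: P(data | r = 4) = (4/10)(6/9) = 4/15; P(data | r = 6) = (6/10)(4/9) = 4/15; P(data | r = 8) = (8/10)(2/9) = 8/45; P(data | r = 9) = (9/10)(1/9) = 1/10.
The prior-weighted likelihoods are 4/11 · 4/15 = 16/165, 1/11 · 4/15 = 4/165, 4/11 · 8/45 = 32/495, 2/11 · 1/10 = 1/55; with total 101/495.
By Bayes' rule, P(r = 9 | data) = (1/55) / (101/495) = 9/101.

0.089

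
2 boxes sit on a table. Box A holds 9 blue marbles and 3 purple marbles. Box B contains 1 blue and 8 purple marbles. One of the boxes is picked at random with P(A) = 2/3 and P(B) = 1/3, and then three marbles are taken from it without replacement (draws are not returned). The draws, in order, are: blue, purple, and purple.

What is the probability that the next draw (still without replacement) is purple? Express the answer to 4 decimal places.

For each hypothesis, P(data | H) works out to: P(data | box A) = (9/12)(3/11)(2/10) = 0.040909; P(data | box B) = (1/9)(8/8)(7/7) = 0.11111.
Weighting by the prior gives 2/3 · 0.040909 = 0.027273, 1/3 · 0.11111 = 0.037037; summing to 0.06431.
Normalising, the posterior is P(box A | data) = 0.42408, P(box B | data) = 0.57592.
Averaging over the posterior, P(purple next | data) = (1/9)(0.42408) + (1)(0.57592) = 0.62304.

0.6230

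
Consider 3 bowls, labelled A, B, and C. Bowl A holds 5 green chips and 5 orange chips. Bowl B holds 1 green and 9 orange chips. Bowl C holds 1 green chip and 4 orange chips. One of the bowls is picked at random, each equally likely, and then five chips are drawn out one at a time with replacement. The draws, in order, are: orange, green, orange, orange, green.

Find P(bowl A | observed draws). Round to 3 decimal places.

For each hypothesis, P(data | H) works out to: P(data | bowl A) = (5/10)(5/10)(5/10)(5/10)(5/10) = 0.03125; P(data | bowl B) = (9/10)(1/10)(9/10)(9/10)(1/10) = 0.00729; P(data | bowl C) = (4/5)(1/5)(4/5)(4/5)(1/5) = 0.02048.
Multiplying each by its prior: 1/3 · 0.03125 = 0.010417, 1/3 · 0.00729 = 0.00243, 1/3 · 0.02048 = 0.0068267; these sum to 0.019673.
So P(bowl A | data) = (0.010417) / (0.019673) = 0.52948.

0.529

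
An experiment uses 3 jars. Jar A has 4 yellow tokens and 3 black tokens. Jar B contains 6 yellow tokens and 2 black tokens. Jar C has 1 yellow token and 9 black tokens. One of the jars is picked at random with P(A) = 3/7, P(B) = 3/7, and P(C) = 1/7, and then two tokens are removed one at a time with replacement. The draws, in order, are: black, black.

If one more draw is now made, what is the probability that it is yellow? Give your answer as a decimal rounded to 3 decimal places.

Under each hypothesis, the probability of the observed sequence is: P(data | jar A) = (3/7)(3/7) = 0.18367; P(data | jar B) = (2/8)(2/8) = 0.0625; P(data | jar C) = (9/10)(9/10) = 0.81.
Weighting by the prior gives 3/7 · 0.18367 = 0.078717, 3/7 · 0.0625 = 0.026786, 1/7 · 0.81 = 0.11571; summing to 0.22122.
Normalising, the posterior is P(jar A | data) = 0.35584, P(jar B | data) = 0.12108, P(jar C | data) = 0.52308.
The predictive probability is P(yellow next | data) = (4/7)(0.35584) + (3/4)(0.12108) + (1/10)(0.52308) = 0.34646.

0.346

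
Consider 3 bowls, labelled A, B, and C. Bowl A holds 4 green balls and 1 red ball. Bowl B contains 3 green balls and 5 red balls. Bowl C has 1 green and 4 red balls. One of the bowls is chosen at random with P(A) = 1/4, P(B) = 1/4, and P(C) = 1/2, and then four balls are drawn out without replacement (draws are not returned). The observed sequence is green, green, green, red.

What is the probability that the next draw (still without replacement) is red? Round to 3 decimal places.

0.082

For each hypothesis, P(data | H) works out to: P(data | bowl A) = (4/5)(3/4)(2/3)(1/2) = 0.2; P(data | bowl B) = (3/8)(2/7)(1/6)(5/5) = 0.017857; P(data | bowl C) = (1/5)(0/4) = 0.
Weighting by the prior gives 1/4 · 0.2 = 0.05, 1/4 · 0.017857 = 0.0044643, 1/2 · 0 = 0; with total 0.054464.
Normalising, the posterior is P(bowl A | data) = 0.91803, P(bowl B | data) = 0.081967, P(bowl C | data) = 0.
Averaging over the posterior, P(red next | data) = (0)(0.91803) + (1)(0.081967) = 0.081967.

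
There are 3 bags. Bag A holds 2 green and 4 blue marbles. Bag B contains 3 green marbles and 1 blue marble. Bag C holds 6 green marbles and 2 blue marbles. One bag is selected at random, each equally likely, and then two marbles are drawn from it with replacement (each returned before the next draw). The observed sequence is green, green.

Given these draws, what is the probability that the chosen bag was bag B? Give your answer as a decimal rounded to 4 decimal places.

For each hypothesis, P(data | H) works out to: P(data | bag A) = (2/6)(2/6) = 1/9; P(data | bag B) = (3/4)(3/4) = 9/16; P(data | bag C) = (6/8)(6/8) = 9/16.
Weighting by the prior gives 1/3 · 1/9 = 1/27, 1/3 · 9/16 = 3/16, 1/3 · 9/16 = 3/16; these sum to 89/216.
Therefore the posterior P(bag B | data) = (3/16) / (89/216) = 81/178.

0.4551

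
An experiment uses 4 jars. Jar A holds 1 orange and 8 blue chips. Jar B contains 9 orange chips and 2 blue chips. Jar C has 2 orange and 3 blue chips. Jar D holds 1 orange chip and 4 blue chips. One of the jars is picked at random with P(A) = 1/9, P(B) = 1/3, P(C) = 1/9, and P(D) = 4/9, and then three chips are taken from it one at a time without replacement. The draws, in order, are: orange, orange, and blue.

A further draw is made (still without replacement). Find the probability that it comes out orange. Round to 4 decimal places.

The likelihood of the observed sequence under each hypothesis: P(data | jar A) = (1/9)(0/8) = 0; P(data | jar B) = (9/11)(8/10)(2/9) = 8/55; P(data | jar C) = (2/5)(1/4)(3/3) = 1/10; P(data | jar D) = (1/5)(0/4) = 0.
Multiplying each by its prior: 1/9 · 0 = 0, 1/3 · 8/55 = 8/165, 1/9 · 1/10 = 1/90, 4/9 · 0 = 0; summing to 59/990.
Normalising, the posterior is P(jar A | data) = 0, P(jar B | data) = 48/59, P(jar C | data) = 11/59, P(jar D | data) = 0.
The predictive probability is P(orange next | data) = (7/8)(48/59) + (0)(11/59) = 42/59.

0.7119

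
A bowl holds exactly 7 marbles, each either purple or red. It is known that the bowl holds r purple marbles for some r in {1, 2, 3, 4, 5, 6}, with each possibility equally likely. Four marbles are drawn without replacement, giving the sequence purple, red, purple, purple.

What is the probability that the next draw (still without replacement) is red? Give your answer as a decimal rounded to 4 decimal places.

0.3333

Under each hypothesis, the probability of the observed sequence is: P(data | r = 1) = (1/7)(6/6)(0/5) = 0; P(data | r = 2) = (2/7)(5/6)(1/5)(0/4) = 0; P(data | r = 3) = (3/7)(4/6)(2/5)(1/4) = 1/35; P(data | r = 4) = (4/7)(3/6)(3/5)(2/4) = 3/35; P(data | r = 5) = (5/7)(2/6)(4/5)(3/4) = 1/7; P(data | r = 6) = (6/7)(1/6)(5/5)(4/4) = 1/7.
Weighting by the prior gives 1/6 · 0 = 0, 1/6 · 0 = 0, 1/6 · 1/35 = 1/210, 1/6 · 3/35 = 1/70, 1/6 · 1/7 = 1/42, 1/6 · 1/7 = 1/42; these sum to 1/15.
Normalising, the posterior is P(r = 1 | data) = 0, P(r = 2 | data) = 0, P(r = 3 | data) = 1/14, P(r = 4 | data) = 3/14, P(r = 5 | data) = 5/14, P(r = 6 | data) = 5/14.
So P(red next | data) = Σ P(red next | H) P(H | data) = (1)(1/14) + (2/3)(3/14) + (1/3)(5/14) + (0)(5/14) = 1/3.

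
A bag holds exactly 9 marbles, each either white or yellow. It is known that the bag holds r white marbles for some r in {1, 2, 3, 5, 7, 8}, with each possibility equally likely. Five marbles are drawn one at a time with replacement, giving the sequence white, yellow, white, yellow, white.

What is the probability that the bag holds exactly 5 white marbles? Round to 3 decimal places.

0.377

The likelihood of the observed sequence under each hypothesis: P(data | r = 1) = (1/9)(8/9)(1/9)(8/9)(1/9) = 0.0010838; P(data | r = 2) = (2/9)(7/9)(2/9)(7/9)(2/9) = 0.0066386; P(data | r = 3) = (3/9)(6/9)(3/9)(6/9)(3/9) = 0.016461; P(data | r = 5) = (5/9)(4/9)(5/9)(4/9)(5/9) = 0.03387; P(data | r = 7) = (7/9)(2/9)(7/9)(2/9)(7/9) = 0.023235; P(data | r = 8) = (8/9)(1/9)(8/9)(1/9)(8/9) = 0.0086708.
Multiplying each by its prior: 1/6 · 0.0010838 = 0.00018064, 1/6 · 0.0066386 = 0.0011064, 1/6 · 0.016461 = 0.0027435, 1/6 · 0.03387 = 0.005645, 1/6 · 0.023235 = 0.0038725, 1/6 · 0.0086708 = 0.0014451; summing to 0.014993.
So P(r = 5 | data) = (0.005645) / (0.014993) = 0.37651.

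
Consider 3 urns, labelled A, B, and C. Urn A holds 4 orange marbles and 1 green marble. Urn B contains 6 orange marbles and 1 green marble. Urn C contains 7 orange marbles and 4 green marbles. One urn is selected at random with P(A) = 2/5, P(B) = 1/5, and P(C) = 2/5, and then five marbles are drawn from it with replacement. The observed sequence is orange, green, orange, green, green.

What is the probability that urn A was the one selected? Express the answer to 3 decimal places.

Compute the likelihood of the observed sequence for each case: P(data | urn A) = (4/5)(1/5)(4/5)(1/5)(1/5) = 0.00512; P(data | urn B) = (6/7)(1/7)(6/7)(1/7)(1/7) = 0.002142; P(data | urn C) = (7/11)(4/11)(7/11)(4/11)(4/11) = 0.019472.
Weighting by the prior gives 2/5 · 0.00512 = 0.002048, 1/5 · 0.002142 = 0.00042839, 2/5 · 0.019472 = 0.0077888; these sum to 0.010265.
Therefore the posterior P(urn A | data) = (0.002048) / (0.010265) = 0.19951.

0.200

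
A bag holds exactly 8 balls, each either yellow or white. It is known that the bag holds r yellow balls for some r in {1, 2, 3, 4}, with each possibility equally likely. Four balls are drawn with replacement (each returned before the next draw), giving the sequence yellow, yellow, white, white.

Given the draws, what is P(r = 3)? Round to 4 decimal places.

0.3338

Compute the likelihood of the observed sequence for each case: P(data | r = 1) = (1/8)(1/8)(7/8)(7/8) = 0.011963; P(data | r = 2) = (2/8)(2/8)(6/8)(6/8) = 0.035156; P(data | r = 3) = (3/8)(3/8)(5/8)(5/8) = 0.054932; P(data | r = 4) = (4/8)(4/8)(4/8)(4/8) = 0.0625.
The prior-weighted likelihoods are 1/4 · 0.011963 = 0.0029907, 1/4 · 0.035156 = 0.0087891, 1/4 · 0.054932 = 0.013733, 1/4 · 0.0625 = 0.015625; summing to 0.041138.
Therefore the posterior P(r = 3 | data) = (0.013733) / (0.041138) = 0.33383.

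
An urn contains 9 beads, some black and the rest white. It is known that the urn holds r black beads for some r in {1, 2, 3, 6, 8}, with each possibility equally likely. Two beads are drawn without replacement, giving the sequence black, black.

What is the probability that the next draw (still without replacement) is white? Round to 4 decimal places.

The likelihood of the observed sequence under each hypothesis: P(data | r = 1) = (1/9)(0/8) = 0; P(data | r = 2) = (2/9)(1/8) = 1/36; P(data | r = 3) = (3/9)(2/8) = 1/12; P(data | r = 6) = (6/9)(5/8) = 5/12; P(data | r = 8) = (8/9)(7/8) = 7/9.
Multiplying each by its prior: 1/5 · 0 = 0, 1/5 · 1/36 = 1/180, 1/5 · 1/12 = 1/60, 1/5 · 5/12 = 1/12, 1/5 · 7/9 = 7/45; summing to 47/180.
The posterior is then P(r = 1 | data) = 0, P(r = 2 | data) = 1/47, P(r = 3 | data) = 3/47, P(r = 6 | data) = 15/47, P(r = 8 | data) = 28/47.
Averaging over the posterior, P(white next | data) = (1)(1/47) + (6/7)(3/47) + (3/7)(15/47) + (1/7)(28/47) = 14/47.

0.2979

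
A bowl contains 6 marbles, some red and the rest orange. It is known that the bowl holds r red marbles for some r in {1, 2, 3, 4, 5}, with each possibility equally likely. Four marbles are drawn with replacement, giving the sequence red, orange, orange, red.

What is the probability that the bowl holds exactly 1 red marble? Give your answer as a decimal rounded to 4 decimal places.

0.0965

Compute the likelihood of the observed sequence for each case: P(data | r = 1) = (1/6)(5/6)(5/6)(1/6) = 0.01929; P(data | r = 2) = (2/6)(4/6)(4/6)(2/6) = 0.049383; P(data | r = 3) = (3/6)(3/6)(3/6)(3/6) = 0.0625; P(data | r = 4) = (4/6)(2/6)(2/6)(4/6) = 0.049383; P(data | r = 5) = (5/6)(1/6)(1/6)(5/6) = 0.01929.
Multiplying each by its prior: 1/5 · 0.01929 = 0.003858, 1/5 · 0.049383 = 0.0098765, 1/5 · 0.0625 = 0.0125, 1/5 · 0.049383 = 0.0098765, 1/5 · 0.01929 = 0.003858; summing to 0.039969.
Therefore the posterior P(r = 1 | data) = (0.003858) / (0.039969) = 0.096525.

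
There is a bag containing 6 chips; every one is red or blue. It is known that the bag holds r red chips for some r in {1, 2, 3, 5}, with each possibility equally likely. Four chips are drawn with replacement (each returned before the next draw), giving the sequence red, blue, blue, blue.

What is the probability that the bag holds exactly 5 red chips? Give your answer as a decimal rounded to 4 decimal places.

0.0147

For each hypothesis, P(data | H) works out to: P(data | r = 1) = (1/6)(5/6)(5/6)(5/6) = 0.096451; P(data | r = 2) = (2/6)(4/6)(4/6)(4/6) = 0.098765; P(data | r = 3) = (3/6)(3/6)(3/6)(3/6) = 0.0625; P(data | r = 5) = (5/6)(1/6)(1/6)(1/6) = 0.003858.
Weighting by the prior gives 1/4 · 0.096451 = 0.024113, 1/4 · 0.098765 = 0.024691, 1/4 · 0.0625 = 0.015625, 1/4 · 0.003858 = 0.00096451; these sum to 0.065394.
By Bayes' rule, P(r = 5 | data) = (0.00096451) / (0.065394) = 0.014749.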